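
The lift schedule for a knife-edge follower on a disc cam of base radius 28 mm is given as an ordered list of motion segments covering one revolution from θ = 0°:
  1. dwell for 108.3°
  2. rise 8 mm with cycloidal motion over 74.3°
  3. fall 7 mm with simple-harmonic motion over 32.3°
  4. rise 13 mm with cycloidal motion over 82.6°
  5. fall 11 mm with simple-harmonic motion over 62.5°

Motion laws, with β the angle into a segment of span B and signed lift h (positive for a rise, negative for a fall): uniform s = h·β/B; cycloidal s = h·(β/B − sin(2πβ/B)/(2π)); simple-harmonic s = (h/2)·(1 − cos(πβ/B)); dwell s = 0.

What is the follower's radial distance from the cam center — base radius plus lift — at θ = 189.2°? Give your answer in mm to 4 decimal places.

seg 1 [0°–108.3°] dwell: s stays 0.0000
seg 2 [108.3°–182.6°] cycloidal, h=8: full span → s += 8 → s = 8.0000
seg 3 [182.6°–214.9°] simple-harmonic, h=-7: θ=189.2° here. β=6.6, B=32.3. -7/2·(1 − cos(π·0.2043)) = -0.6967 → s = 7.3033
radial distance = base radius + s = 28 + 7.3033 = 35.3033

35.3033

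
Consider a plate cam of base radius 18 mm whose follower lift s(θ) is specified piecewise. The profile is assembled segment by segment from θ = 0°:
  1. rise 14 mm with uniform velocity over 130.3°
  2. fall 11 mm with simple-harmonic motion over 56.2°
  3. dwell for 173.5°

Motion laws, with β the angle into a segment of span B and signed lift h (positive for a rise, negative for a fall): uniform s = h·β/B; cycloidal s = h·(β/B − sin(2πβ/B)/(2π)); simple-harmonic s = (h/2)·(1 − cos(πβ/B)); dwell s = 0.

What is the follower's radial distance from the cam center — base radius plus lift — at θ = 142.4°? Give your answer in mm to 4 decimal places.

seg 1 [0°–130.3°] uniform, h=14: full span → s += 14 → s = 14.0000
seg 2 [130.3°–186.5°] simple-harmonic, h=-11: θ=142.4° here. β=12.1, B=56.2. -11/2·(1 − cos(π·0.2153)) = -1.2109 → s = 12.7891
radial distance = base radius + s = 18 + 12.7891 = 30.7891

30.7891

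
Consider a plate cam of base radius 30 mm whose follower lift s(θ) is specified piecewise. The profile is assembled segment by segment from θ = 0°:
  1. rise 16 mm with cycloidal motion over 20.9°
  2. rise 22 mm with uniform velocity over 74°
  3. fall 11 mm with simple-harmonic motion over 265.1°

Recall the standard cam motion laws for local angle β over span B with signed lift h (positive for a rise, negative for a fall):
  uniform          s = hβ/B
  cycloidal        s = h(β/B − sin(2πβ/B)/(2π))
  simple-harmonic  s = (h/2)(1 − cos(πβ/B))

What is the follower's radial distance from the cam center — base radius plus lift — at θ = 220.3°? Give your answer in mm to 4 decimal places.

seg 1 [0°–20.9°] cycloidal, h=16: full span → s += 16 → s = 16.0000
seg 2 [20.9°–94.9°] uniform, h=22: full span → s += 22 → s = 38.0000
seg 3 [94.9°–360°] simple-harmonic, h=-11: θ=220.3° here. β=125.4, B=265.1. -11/2·(1 − cos(π·0.4730)) = -5.0345 → s = 32.9655
radial distance = base radius + s = 30 + 32.9655 = 62.9655

62.9655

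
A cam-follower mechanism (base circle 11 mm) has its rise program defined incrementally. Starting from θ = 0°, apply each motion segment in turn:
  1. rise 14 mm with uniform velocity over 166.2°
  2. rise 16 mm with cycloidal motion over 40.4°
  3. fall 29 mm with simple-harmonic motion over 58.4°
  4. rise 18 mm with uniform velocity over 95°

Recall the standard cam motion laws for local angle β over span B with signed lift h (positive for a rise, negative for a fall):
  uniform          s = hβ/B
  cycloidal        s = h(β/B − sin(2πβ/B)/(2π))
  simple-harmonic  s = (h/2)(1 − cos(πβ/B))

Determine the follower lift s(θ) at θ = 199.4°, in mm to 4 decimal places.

seg 1 [0°–166.2°] uniform, h=14: full span → s += 14 → s = 14.0000
seg 2 [166.2°–206.6°] cycloidal, h=16: θ=199.4° here. β=33.2, B=40.4. 16·(0.8218 − sin(2π·0.8218)/(2π)) = 15.4404 → s = 29.4404

29.4404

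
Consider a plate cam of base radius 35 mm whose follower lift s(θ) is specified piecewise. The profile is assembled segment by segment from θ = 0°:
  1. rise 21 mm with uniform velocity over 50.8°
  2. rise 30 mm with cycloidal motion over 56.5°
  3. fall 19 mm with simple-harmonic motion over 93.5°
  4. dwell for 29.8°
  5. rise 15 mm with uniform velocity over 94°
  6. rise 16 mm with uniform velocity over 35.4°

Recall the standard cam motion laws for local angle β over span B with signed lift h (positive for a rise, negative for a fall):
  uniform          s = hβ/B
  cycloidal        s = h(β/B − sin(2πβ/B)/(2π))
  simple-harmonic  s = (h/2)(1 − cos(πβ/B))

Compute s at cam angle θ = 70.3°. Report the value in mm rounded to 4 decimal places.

seg 1 [0°–50.8°] uniform, h=21: full span → s += 21 → s = 21.0000
seg 2 [50.8°–107.3°] cycloidal, h=30: θ=70.3° here. β=19.5, B=56.5. 30·(0.3451 − sin(2π·0.3451)/(2π)) = 6.4072 → s = 27.4072

27.4072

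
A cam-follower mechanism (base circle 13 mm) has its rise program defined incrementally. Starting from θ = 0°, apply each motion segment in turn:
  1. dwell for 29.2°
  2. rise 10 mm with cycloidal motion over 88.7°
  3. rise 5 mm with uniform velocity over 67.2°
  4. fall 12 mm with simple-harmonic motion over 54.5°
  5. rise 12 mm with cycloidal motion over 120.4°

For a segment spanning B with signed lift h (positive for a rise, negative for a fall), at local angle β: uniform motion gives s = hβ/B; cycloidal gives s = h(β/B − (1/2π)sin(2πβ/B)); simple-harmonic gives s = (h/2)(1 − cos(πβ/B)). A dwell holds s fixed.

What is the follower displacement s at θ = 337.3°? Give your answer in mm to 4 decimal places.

seg 1 [0°–29.2°] dwell: s stays 0.0000
seg 2 [29.2°–117.9°] cycloidal, h=10: full span → s += 10 → s = 10.0000
seg 3 [117.9°–185.1°] uniform, h=5: full span → s += 5 → s = 15.0000
seg 4 [185.1°–239.6°] simple-harmonic, h=-12: full span → s += -12 → s = 3.0000
seg 5 [239.6°–360°] cycloidal, h=12: θ=337.3° here. β=97.7, B=120.4. 12·(0.8115 − sin(2π·0.8115)/(2π)) = 11.5068 → s = 14.5068

14.5068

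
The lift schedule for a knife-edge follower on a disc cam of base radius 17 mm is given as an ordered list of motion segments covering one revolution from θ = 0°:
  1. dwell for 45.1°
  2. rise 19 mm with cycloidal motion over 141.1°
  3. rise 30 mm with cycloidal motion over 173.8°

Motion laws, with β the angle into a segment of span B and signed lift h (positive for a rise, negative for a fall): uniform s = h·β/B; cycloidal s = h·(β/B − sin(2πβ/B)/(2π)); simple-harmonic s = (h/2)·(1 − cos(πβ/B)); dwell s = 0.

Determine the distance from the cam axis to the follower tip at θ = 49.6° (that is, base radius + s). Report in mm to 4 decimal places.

seg 1 [0°–45.1°] dwell: s stays 0.0000
seg 2 [45.1°–186.2°] cycloidal, h=19: θ=49.6° here. β=4.5, B=141.1. 19·(0.0319 − sin(2π·0.0319)/(2π)) = 0.0040 → s = 0.0040
radial distance = base radius + s = 17 + 0.0040 = 17.0040

17.0040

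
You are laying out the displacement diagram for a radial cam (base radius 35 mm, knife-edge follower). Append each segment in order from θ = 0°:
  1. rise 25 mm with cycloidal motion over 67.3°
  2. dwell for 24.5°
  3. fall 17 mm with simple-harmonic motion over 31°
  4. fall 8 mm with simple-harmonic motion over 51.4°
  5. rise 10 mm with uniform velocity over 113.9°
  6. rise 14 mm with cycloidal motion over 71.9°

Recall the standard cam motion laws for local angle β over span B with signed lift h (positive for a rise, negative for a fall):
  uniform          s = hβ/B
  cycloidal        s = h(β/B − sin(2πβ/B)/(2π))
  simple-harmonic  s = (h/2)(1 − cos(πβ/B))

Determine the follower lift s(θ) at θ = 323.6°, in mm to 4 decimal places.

seg 1 [0°–67.3°] cycloidal, h=25: full span → s += 25 → s = 25.0000
seg 2 [67.3°–91.8°] dwell: s stays 25.0000
seg 3 [91.8°–122.8°] simple-harmonic, h=-17: full span → s += -17 → s = 8.0000
seg 4 [122.8°–174.2°] simple-harmonic, h=-8: full span → s += -8 → s = 0.0000
seg 5 [174.2°–288.1°] uniform, h=10: full span → s += 10 → s = 10.0000
seg 6 [288.1°–360°] cycloidal, h=14: θ=323.6° here. β=35.5, B=71.9. 14·(0.4937 − sin(2π·0.4937)/(2π)) = 6.8248 → s = 16.8248

16.8248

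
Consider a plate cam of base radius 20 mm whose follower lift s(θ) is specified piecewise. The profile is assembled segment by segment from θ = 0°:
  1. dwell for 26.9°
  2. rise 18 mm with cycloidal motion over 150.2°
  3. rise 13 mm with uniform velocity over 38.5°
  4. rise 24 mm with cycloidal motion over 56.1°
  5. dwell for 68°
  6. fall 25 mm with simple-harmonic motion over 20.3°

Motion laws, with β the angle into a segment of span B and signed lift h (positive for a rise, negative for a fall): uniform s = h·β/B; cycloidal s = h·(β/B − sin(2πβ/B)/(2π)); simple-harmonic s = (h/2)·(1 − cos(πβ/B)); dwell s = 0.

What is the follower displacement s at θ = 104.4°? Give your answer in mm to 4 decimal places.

seg 1 [0°–26.9°] dwell: s stays 0.0000
seg 2 [26.9°–177.1°] cycloidal, h=18: θ=104.4° here. β=77.5, B=150.2. 18·(0.5160 − sin(2π·0.5160)/(2π)) = 9.5748 → s = 9.5748

9.5748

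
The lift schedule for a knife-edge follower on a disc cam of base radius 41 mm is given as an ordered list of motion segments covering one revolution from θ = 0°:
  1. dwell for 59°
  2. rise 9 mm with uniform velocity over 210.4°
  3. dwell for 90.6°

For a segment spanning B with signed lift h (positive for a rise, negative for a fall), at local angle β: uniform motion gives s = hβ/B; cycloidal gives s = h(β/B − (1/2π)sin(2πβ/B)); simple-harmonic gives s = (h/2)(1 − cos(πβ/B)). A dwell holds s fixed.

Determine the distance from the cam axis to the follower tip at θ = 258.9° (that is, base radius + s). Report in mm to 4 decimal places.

seg 1 [0°–59°] dwell: s stays 0.0000
seg 2 [59°–269.4°] uniform, h=9: θ=258.9° here. β=199.9, B=210.4. 9·199.9/210.4 = 8.5509 → s = 8.5509
radial distance = base radius + s = 41 + 8.5509 = 49.5509

49.5509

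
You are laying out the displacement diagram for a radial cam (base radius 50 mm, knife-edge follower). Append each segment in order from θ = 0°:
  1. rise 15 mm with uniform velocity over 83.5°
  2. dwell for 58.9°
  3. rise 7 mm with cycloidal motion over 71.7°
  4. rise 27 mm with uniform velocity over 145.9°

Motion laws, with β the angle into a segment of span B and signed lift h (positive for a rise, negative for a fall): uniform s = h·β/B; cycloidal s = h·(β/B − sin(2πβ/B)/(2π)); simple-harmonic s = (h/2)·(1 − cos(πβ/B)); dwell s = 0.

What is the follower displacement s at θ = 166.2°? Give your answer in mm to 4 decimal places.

seg 1 [0°–83.5°] uniform, h=15: full span → s += 15 → s = 15.0000
seg 2 [83.5°–142.4°] dwell: s stays 15.0000
seg 3 [142.4°–214.1°] cycloidal, h=7: θ=166.2° here. β=23.8, B=71.7. 7·(0.3319 − sin(2π·0.3319)/(2π)) = 1.3539 → s = 16.3539

16.3539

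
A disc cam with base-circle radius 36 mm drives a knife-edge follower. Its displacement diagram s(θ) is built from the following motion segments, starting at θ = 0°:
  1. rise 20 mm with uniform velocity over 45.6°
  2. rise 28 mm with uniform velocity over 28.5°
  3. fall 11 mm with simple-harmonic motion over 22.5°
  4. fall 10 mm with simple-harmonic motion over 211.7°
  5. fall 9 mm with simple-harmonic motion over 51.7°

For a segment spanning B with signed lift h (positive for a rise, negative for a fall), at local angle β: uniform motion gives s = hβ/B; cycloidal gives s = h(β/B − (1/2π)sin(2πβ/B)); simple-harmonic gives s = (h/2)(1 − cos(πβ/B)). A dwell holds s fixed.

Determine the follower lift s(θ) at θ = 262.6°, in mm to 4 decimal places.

seg 1 [0°–45.6°] uniform, h=20: full span → s += 20 → s = 20.0000
seg 2 [45.6°–74.1°] uniform, h=28: full span → s += 28 → s = 48.0000
seg 3 [74.1°–96.6°] simple-harmonic, h=-11: full span → s += -11 → s = 37.0000
seg 4 [96.6°–308.3°] simple-harmonic, h=-10: θ=262.6° here. β=166, B=211.7. -10/2·(1 − cos(π·0.7841)) = -8.8936 → s = 28.1064

28.1064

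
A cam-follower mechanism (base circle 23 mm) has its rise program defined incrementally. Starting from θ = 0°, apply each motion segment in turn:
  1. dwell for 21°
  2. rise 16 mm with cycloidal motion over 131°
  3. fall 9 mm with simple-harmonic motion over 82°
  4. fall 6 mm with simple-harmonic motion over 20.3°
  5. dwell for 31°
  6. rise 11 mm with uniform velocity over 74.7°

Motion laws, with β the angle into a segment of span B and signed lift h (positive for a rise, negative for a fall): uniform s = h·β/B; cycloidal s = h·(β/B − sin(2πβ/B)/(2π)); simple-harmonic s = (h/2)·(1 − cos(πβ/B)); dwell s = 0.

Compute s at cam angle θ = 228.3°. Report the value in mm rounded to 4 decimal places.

seg 1 [0°–21°] dwell: s stays 0.0000
seg 2 [21°–152°] cycloidal, h=16: full span → s += 16 → s = 16.0000
seg 3 [152°–234°] simple-harmonic, h=-9: θ=228.3° here. β=76.3, B=82. -9/2·(1 − cos(π·0.9305)) = -8.8931 → s = 7.1069

7.1069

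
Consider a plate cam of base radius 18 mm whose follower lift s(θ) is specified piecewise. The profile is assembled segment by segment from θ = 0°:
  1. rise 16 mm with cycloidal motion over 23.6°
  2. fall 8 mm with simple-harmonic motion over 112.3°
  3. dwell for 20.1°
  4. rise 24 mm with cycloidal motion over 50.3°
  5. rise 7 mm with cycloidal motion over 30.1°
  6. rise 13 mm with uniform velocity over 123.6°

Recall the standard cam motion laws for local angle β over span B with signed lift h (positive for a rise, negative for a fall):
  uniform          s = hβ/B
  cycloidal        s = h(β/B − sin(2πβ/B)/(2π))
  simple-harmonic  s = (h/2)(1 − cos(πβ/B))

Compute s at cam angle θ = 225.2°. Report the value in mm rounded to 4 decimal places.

seg 1 [0°–23.6°] cycloidal, h=16: full span → s += 16 → s = 16.0000
seg 2 [23.6°–135.9°] simple-harmonic, h=-8: full span → s += -8 → s = 8.0000
seg 3 [135.9°–156°] dwell: s stays 8.0000
seg 4 [156°–206.3°] cycloidal, h=24: full span → s += 24 → s = 32.0000
seg 5 [206.3°–236.4°] cycloidal, h=7: θ=225.2° here. β=18.9, B=30.1. 7·(0.6279 − sin(2π·0.6279)/(2π)) = 5.1974 → s = 37.1974

37.1974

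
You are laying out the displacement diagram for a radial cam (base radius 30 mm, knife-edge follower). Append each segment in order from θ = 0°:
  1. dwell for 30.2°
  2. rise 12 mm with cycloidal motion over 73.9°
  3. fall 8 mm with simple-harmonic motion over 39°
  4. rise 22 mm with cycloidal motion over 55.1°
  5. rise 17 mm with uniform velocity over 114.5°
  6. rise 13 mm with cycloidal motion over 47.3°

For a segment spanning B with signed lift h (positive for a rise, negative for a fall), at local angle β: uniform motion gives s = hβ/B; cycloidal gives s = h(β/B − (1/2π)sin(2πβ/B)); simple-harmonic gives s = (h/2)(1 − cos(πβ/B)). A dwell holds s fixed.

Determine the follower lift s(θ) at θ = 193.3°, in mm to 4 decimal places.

seg 1 [0°–30.2°] dwell: s stays 0.0000
seg 2 [30.2°–104.1°] cycloidal, h=12: full span → s += 12 → s = 12.0000
seg 3 [104.1°–143.1°] simple-harmonic, h=-8: full span → s += -8 → s = 4.0000
seg 4 [143.1°–198.2°] cycloidal, h=22: θ=193.3° here. β=50.2, B=55.1. 22·(0.9111 − sin(2π·0.9111)/(2π)) = 21.8998 → s = 25.8998

25.8998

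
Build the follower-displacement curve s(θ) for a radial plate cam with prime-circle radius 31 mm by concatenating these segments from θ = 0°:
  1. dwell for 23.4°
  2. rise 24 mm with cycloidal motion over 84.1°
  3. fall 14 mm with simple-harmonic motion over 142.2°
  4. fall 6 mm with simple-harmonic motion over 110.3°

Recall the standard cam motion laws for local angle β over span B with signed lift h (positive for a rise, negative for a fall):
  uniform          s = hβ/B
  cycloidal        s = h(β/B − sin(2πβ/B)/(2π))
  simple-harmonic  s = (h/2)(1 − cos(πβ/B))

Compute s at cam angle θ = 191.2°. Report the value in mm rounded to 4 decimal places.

seg 1 [0°–23.4°] dwell: s stays 0.0000
seg 2 [23.4°–107.5°] cycloidal, h=24: full span → s += 24 → s = 24.0000
seg 3 [107.5°–249.7°] simple-harmonic, h=-14: θ=191.2° here. β=83.7, B=142.2. -14/2·(1 − cos(π·0.5886)) = -8.9235 → s = 15.0765

15.0765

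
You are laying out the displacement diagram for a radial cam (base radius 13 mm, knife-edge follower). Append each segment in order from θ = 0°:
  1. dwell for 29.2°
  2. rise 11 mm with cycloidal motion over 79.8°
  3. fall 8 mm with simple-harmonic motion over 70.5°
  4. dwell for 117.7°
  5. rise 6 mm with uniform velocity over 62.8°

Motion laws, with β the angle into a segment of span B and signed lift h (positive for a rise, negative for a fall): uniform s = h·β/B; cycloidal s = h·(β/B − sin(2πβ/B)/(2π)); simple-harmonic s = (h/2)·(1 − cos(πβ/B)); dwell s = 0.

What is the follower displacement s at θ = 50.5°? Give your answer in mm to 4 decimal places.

seg 1 [0°–29.2°] dwell: s stays 0.0000
seg 2 [29.2°–109°] cycloidal, h=11: θ=50.5° here. β=21.3, B=79.8. 11·(0.2669 − sin(2π·0.2669)/(2π)) = 1.1953 → s = 1.1953

1.1953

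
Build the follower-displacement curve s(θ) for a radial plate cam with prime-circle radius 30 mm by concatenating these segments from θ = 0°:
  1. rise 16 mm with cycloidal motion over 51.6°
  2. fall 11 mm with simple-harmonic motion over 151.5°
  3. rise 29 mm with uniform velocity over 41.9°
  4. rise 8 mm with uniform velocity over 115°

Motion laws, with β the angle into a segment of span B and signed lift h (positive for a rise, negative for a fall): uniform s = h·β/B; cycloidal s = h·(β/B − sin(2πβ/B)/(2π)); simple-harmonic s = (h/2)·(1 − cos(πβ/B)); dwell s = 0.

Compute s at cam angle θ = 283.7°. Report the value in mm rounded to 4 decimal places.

seg 1 [0°–51.6°] cycloidal, h=16: full span → s += 16 → s = 16.0000
seg 2 [51.6°–203.1°] simple-harmonic, h=-11: full span → s += -11 → s = 5.0000
seg 3 [203.1°–245°] uniform, h=29: full span → s += 29 → s = 34.0000
seg 4 [245°–360°] uniform, h=8: θ=283.7° here. β=38.7, B=115. 8·38.7/115 = 2.6922 → s = 36.6922

36.6922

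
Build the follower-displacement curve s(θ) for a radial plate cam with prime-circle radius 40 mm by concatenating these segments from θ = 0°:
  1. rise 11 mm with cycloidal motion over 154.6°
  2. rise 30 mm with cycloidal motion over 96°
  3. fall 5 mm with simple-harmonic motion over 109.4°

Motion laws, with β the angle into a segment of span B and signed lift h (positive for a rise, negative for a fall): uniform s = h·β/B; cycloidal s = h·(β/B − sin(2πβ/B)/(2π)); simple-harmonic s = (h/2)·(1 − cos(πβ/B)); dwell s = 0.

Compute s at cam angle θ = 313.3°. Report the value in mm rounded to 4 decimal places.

seg 1 [0°–154.6°] cycloidal, h=11: full span → s += 11 → s = 11.0000
seg 2 [154.6°–250.6°] cycloidal, h=30: full span → s += 30 → s = 41.0000
seg 3 [250.6°–360°] simple-harmonic, h=-5: θ=313.3° here. β=62.7, B=109.4. -5/2·(1 − cos(π·0.5731)) = -3.0693 → s = 37.9307

37.9307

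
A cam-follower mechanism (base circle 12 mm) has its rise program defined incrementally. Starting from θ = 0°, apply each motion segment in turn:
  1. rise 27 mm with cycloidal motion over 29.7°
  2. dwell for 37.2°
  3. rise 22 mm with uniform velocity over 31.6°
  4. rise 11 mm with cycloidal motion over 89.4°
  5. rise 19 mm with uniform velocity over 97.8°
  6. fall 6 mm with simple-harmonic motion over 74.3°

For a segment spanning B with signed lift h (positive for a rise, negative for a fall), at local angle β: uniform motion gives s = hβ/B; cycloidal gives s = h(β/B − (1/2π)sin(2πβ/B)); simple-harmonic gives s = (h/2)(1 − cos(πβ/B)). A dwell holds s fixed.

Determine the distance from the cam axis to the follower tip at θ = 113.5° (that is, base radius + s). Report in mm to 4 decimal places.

seg 1 [0°–29.7°] cycloidal, h=27: full span → s += 27 → s = 27.0000
seg 2 [29.7°–66.9°] dwell: s stays 27.0000
seg 3 [66.9°–98.5°] uniform, h=22: full span → s += 22 → s = 49.0000
seg 4 [98.5°–187.9°] cycloidal, h=11: θ=113.5° here. β=15, B=89.4. 11·(0.1678 − sin(2π·0.1678)/(2π)) = 0.3234 → s = 49.3234
radial distance = base radius + s = 12 + 49.3234 = 61.3234

61.3234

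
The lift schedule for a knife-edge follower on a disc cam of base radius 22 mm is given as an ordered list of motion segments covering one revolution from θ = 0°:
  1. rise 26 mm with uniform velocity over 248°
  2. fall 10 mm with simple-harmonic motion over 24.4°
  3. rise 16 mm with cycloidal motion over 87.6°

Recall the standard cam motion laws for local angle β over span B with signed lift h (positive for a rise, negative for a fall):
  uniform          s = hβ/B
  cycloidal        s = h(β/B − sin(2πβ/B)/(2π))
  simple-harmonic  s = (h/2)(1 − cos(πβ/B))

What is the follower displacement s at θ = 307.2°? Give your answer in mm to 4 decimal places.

seg 1 [0°–248°] uniform, h=26: full span → s += 26 → s = 26.0000
seg 2 [248°–272.4°] simple-harmonic, h=-10: full span → s += -10 → s = 16.0000
seg 3 [272.4°–360°] cycloidal, h=16: θ=307.2° here. β=34.8, B=87.6. 16·(0.3973 − sin(2π·0.3973)/(2π)) = 4.8241 → s = 20.8241

20.8241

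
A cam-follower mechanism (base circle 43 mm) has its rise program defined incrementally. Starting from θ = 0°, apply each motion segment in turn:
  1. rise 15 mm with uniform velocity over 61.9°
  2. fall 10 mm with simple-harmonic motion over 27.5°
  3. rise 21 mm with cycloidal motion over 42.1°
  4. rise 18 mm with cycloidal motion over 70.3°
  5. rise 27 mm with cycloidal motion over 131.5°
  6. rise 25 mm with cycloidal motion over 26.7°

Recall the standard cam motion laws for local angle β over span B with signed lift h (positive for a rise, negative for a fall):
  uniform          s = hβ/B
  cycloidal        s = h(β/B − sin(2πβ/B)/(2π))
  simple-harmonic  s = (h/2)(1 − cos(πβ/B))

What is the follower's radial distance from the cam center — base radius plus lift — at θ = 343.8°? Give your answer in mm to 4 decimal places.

seg 1 [0°–61.9°] uniform, h=15: full span → s += 15 → s = 15.0000
seg 2 [61.9°–89.4°] simple-harmonic, h=-10: full span → s += -10 → s = 5.0000
seg 3 [89.4°–131.5°] cycloidal, h=21: full span → s += 21 → s = 26.0000
seg 4 [131.5°–201.8°] cycloidal, h=18: full span → s += 18 → s = 44.0000
seg 5 [201.8°–333.3°] cycloidal, h=27: full span → s += 27 → s = 71.0000
seg 6 [333.3°–360°] cycloidal, h=25: θ=343.8° here. β=10.5, B=26.7. 25·(0.3933 − sin(2π·0.3933)/(2π)) = 7.3585 → s = 78.3585
radial distance = base radius + s = 43 + 78.3585 = 121.3585

121.3585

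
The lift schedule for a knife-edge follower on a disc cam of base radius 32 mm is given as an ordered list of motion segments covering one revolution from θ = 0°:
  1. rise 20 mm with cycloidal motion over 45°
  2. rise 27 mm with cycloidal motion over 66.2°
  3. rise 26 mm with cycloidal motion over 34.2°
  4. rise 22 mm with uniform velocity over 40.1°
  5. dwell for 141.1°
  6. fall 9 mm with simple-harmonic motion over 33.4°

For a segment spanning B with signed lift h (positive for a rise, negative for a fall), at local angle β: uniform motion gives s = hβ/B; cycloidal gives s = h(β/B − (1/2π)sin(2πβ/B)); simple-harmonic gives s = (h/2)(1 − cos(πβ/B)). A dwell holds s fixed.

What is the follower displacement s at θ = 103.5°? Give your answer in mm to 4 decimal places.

seg 1 [0°–45°] cycloidal, h=20: full span → s += 20 → s = 20.0000
seg 2 [45°–111.2°] cycloidal, h=27: θ=103.5° here. β=58.5, B=66.2. 27·(0.8837 − sin(2π·0.8837)/(2π)) = 26.7278 → s = 46.7278

46.7278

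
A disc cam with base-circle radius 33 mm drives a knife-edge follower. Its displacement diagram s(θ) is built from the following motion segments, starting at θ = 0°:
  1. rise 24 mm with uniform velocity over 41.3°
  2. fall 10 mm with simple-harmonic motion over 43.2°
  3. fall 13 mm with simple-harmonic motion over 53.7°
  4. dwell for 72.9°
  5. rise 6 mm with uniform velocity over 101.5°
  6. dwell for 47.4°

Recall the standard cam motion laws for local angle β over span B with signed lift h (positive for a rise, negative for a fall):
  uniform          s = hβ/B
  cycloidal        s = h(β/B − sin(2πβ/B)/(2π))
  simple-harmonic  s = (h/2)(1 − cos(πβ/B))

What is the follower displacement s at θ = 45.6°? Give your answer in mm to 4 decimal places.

seg 1 [0°–41.3°] uniform, h=24: full span → s += 24 → s = 24.0000
seg 2 [41.3°–84.5°] simple-harmonic, h=-10: θ=45.6° here. β=4.3, B=43.2. -10/2·(1 − cos(π·0.0995)) = -0.2425 → s = 23.7575

23.7575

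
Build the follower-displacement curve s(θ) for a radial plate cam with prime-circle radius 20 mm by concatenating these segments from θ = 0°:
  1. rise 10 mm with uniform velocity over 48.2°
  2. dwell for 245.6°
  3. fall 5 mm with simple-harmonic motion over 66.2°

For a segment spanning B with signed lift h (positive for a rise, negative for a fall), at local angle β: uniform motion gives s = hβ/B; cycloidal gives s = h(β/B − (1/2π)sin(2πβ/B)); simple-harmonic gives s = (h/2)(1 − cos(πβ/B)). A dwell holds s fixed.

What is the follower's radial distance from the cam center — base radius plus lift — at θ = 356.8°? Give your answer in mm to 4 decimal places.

seg 1 [0°–48.2°] uniform, h=10: full span → s += 10 → s = 10.0000
seg 2 [48.2°–293.8°] dwell: s stays 10.0000
seg 3 [293.8°–360°] simple-harmonic, h=-5: θ=356.8° here. β=63, B=66.2. -5/2·(1 − cos(π·0.9517)) = -4.9712 → s = 5.0288
radial distance = base radius + s = 20 + 5.0288 = 25.0288

25.0288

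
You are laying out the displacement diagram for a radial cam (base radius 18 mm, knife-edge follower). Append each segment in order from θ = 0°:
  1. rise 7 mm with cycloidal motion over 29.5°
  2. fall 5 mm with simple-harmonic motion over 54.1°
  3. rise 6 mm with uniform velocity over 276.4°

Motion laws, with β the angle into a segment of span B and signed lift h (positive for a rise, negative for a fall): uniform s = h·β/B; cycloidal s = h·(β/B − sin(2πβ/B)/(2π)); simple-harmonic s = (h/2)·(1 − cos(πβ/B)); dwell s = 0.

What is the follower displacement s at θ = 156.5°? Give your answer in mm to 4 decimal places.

seg 1 [0°–29.5°] cycloidal, h=7: full span → s += 7 → s = 7.0000
seg 2 [29.5°–83.6°] simple-harmonic, h=-5: full span → s += -5 → s = 2.0000
seg 3 [83.6°–360°] uniform, h=6: θ=156.5° here. β=72.9, B=276.4. 6·72.9/276.4 = 1.5825 → s = 3.5825

3.5825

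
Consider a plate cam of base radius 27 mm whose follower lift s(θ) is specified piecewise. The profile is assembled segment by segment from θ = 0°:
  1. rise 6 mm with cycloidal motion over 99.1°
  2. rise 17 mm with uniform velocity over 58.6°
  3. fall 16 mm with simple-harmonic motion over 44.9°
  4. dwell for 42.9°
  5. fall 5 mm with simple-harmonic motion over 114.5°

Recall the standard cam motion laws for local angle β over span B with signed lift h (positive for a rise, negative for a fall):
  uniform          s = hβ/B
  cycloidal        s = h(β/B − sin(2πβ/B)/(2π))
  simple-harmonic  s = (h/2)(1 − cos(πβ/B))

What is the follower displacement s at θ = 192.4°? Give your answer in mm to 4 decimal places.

seg 1 [0°–99.1°] cycloidal, h=6: full span → s += 6 → s = 6.0000
seg 2 [99.1°–157.7°] uniform, h=17: full span → s += 17 → s = 23.0000
seg 3 [157.7°–202.6°] simple-harmonic, h=-16: θ=192.4° here. β=34.7, B=44.9. -16/2·(1 − cos(π·0.7728)) = -14.0477 → s = 8.9523

8.9523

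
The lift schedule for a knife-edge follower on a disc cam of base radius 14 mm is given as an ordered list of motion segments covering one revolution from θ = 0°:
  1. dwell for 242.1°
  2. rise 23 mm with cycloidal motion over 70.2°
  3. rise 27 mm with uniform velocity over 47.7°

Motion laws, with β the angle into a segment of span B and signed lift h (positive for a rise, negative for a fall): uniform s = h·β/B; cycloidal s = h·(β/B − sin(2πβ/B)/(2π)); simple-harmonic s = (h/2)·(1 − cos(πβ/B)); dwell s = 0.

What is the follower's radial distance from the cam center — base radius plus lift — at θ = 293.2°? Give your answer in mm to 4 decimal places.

seg 1 [0°–242.1°] dwell: s stays 0.0000
seg 2 [242.1°–312.3°] cycloidal, h=23: θ=293.2° here. β=51.1, B=70.2. 23·(0.7279 − sin(2π·0.7279)/(2π)) = 20.3676 → s = 20.3676
radial distance = base radius + s = 14 + 20.3676 = 34.3676

34.3676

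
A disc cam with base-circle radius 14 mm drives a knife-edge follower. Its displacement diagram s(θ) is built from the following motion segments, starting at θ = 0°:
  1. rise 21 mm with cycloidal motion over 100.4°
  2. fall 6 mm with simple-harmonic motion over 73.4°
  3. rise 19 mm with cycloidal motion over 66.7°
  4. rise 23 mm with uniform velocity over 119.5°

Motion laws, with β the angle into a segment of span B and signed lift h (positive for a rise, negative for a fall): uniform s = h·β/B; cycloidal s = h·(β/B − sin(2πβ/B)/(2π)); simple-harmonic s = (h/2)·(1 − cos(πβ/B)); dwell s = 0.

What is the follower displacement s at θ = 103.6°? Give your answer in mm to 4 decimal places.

seg 1 [0°–100.4°] cycloidal, h=21: full span → s += 21 → s = 21.0000
seg 2 [100.4°–173.8°] simple-harmonic, h=-6: θ=103.6° here. β=3.2, B=73.4. -6/2·(1 − cos(π·0.0436)) = -0.0281 → s = 20.9719

20.9719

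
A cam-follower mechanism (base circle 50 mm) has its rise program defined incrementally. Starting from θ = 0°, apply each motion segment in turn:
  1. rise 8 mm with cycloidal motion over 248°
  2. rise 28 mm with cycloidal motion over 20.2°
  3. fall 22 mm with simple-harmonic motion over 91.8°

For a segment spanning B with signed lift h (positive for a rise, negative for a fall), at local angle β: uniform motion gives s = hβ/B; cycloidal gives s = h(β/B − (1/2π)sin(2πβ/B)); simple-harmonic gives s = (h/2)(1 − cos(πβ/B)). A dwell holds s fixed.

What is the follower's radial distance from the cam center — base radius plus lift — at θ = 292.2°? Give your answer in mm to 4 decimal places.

seg 1 [0°–248°] cycloidal, h=8: full span → s += 8 → s = 8.0000
seg 2 [248°–268.2°] cycloidal, h=28: full span → s += 28 → s = 36.0000
seg 3 [268.2°–360°] simple-harmonic, h=-22: θ=292.2° here. β=24, B=91.8. -22/2·(1 − cos(π·0.2614)) = -3.5063 → s = 32.4937
radial distance = base radius + s = 50 + 32.4937 = 82.4937

82.4937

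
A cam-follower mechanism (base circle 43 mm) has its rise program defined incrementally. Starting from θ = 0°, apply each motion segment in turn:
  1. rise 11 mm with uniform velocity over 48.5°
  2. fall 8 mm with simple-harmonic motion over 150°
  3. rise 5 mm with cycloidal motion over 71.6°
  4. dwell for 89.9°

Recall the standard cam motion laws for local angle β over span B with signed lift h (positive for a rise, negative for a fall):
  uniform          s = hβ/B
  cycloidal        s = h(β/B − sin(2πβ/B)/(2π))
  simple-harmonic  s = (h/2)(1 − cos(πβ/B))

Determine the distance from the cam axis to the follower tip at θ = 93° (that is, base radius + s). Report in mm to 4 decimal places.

seg 1 [0°–48.5°] uniform, h=11: full span → s += 11 → s = 11.0000
seg 2 [48.5°–198.5°] simple-harmonic, h=-8: θ=93° here. β=44.5, B=150. -8/2·(1 − cos(π·0.2967)) = -1.6151 → s = 9.3849
radial distance = base radius + s = 43 + 9.3849 = 52.3849

52.3849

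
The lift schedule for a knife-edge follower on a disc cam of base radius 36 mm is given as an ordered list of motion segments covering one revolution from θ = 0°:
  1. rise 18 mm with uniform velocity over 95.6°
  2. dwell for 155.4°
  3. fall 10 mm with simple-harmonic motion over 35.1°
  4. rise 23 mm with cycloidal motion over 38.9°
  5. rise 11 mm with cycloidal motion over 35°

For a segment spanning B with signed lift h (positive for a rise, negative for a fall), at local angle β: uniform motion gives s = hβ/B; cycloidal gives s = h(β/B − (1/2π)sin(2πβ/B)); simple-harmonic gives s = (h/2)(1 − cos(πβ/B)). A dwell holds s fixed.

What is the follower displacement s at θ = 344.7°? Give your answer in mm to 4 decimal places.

seg 1 [0°–95.6°] uniform, h=18: full span → s += 18 → s = 18.0000
seg 2 [95.6°–251°] dwell: s stays 18.0000
seg 3 [251°–286.1°] simple-harmonic, h=-10: full span → s += -10 → s = 8.0000
seg 4 [286.1°–325°] cycloidal, h=23: full span → s += 23 → s = 31.0000
seg 5 [325°–360°] cycloidal, h=11: θ=344.7° here. β=19.7, B=35. 11·(0.5629 − sin(2π·0.5629)/(2π)) = 6.8650 → s = 37.8650

37.8650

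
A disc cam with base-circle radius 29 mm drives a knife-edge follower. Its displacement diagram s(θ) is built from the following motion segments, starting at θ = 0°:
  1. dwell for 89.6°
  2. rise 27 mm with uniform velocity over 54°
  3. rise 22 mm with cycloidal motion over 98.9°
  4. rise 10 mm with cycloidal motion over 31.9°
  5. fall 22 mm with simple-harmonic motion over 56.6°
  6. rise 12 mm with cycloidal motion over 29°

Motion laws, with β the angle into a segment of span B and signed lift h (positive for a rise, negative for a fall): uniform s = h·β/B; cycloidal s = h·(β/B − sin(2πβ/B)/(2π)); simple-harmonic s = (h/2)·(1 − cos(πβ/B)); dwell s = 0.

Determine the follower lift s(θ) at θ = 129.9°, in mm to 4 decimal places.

seg 1 [0°–89.6°] dwell: s stays 0.0000
seg 2 [89.6°–143.6°] uniform, h=27: θ=129.9° here. β=40.3, B=54. 27·40.3/54 = 20.1500 → s = 20.1500

20.1500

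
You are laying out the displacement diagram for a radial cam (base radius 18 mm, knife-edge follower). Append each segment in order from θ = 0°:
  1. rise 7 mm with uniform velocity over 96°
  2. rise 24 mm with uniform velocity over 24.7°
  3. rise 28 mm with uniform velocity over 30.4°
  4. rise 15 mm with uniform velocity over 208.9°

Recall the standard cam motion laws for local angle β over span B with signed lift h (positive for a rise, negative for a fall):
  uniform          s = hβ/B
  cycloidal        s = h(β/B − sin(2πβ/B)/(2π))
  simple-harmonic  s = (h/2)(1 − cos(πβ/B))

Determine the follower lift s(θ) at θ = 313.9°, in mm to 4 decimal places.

seg 1 [0°–96°] uniform, h=7: full span → s += 7 → s = 7.0000
seg 2 [96°–120.7°] uniform, h=24: full span → s += 24 → s = 31.0000
seg 3 [120.7°–151.1°] uniform, h=28: full span → s += 28 → s = 59.0000
seg 4 [151.1°–360°] uniform, h=15: θ=313.9° here. β=162.8, B=208.9. 15·162.8/208.9 = 11.6898 → s = 70.6898

70.6898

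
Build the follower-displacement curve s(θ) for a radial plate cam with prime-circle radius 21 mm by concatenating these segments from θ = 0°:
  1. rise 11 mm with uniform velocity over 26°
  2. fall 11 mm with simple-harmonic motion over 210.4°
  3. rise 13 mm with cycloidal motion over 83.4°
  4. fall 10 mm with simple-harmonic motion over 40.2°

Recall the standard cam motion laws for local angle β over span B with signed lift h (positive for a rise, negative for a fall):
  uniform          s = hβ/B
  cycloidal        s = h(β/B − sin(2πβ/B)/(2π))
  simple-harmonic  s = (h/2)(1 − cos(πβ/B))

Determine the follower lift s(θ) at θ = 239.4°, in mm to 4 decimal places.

seg 1 [0°–26°] uniform, h=11: full span → s += 11 → s = 11.0000
seg 2 [26°–236.4°] simple-harmonic, h=-11: full span → s += -11 → s = 0.0000
seg 3 [236.4°–319.8°] cycloidal, h=13: θ=239.4° here. β=3, B=83.4. 13·(0.0360 − sin(2π·0.0360)/(2π)) = 0.0040 → s = 0.0040

0.0040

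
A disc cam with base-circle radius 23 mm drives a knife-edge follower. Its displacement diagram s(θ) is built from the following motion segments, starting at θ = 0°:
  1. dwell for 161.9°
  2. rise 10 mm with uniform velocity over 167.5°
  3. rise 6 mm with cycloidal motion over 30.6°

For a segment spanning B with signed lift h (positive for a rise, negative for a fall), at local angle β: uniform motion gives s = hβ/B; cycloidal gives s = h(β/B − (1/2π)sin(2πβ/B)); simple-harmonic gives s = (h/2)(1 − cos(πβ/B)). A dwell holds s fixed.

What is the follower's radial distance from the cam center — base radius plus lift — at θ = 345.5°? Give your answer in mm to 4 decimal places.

seg 1 [0°–161.9°] dwell: s stays 0.0000
seg 2 [161.9°–329.4°] uniform, h=10: full span → s += 10 → s = 10.0000
seg 3 [329.4°–360°] cycloidal, h=6: θ=345.5° here. β=16.1, B=30.6. 6·(0.5261 − sin(2π·0.5261)/(2π)) = 3.3130 → s = 13.3130
radial distance = base radius + s = 23 + 13.3130 = 36.3130

36.3130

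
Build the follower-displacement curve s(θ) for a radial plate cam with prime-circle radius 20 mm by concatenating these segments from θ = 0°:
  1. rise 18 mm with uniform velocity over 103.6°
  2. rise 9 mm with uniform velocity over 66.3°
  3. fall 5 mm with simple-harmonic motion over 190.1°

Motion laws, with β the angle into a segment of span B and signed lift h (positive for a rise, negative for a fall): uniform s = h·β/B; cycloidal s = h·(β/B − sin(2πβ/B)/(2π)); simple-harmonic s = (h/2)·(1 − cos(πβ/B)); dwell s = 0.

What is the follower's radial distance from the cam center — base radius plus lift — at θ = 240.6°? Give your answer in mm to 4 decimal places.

seg 1 [0°–103.6°] uniform, h=18: full span → s += 18 → s = 18.0000
seg 2 [103.6°–169.9°] uniform, h=9: full span → s += 9 → s = 27.0000
seg 3 [169.9°–360°] simple-harmonic, h=-5: θ=240.6° here. β=70.7, B=190.1. -5/2·(1 − cos(π·0.3719)) = -1.5209 → s = 25.4791
radial distance = base radius + s = 20 + 25.4791 = 45.4791

45.4791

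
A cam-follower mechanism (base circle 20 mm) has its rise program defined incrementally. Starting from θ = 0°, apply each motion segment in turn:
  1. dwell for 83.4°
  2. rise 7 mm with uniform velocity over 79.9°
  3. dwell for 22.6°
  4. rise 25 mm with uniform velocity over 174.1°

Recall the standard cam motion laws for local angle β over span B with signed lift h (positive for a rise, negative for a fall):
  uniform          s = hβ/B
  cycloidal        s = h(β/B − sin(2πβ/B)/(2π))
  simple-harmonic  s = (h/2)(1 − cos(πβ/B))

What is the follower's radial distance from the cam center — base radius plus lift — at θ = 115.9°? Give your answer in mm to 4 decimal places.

seg 1 [0°–83.4°] dwell: s stays 0.0000
seg 2 [83.4°–163.3°] uniform, h=7: θ=115.9° here. β=32.5, B=79.9. 7·32.5/79.9 = 2.8473 → s = 2.8473
radial distance = base radius + s = 20 + 2.8473 = 22.8473

22.8473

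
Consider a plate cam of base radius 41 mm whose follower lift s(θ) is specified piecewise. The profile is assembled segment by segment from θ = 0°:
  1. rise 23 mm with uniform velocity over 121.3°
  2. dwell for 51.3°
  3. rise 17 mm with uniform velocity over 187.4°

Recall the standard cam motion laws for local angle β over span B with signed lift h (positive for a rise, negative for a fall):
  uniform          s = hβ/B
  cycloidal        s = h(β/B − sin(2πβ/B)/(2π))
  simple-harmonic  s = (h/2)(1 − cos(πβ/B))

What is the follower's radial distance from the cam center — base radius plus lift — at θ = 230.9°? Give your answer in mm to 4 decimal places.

seg 1 [0°–121.3°] uniform, h=23: full span → s += 23 → s = 23.0000
seg 2 [121.3°–172.6°] dwell: s stays 23.0000
seg 3 [172.6°–360°] uniform, h=17: θ=230.9° here. β=58.3, B=187.4. 17·58.3/187.4 = 5.2887 → s = 28.2887
radial distance = base radius + s = 41 + 28.2887 = 69.2887

69.2887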